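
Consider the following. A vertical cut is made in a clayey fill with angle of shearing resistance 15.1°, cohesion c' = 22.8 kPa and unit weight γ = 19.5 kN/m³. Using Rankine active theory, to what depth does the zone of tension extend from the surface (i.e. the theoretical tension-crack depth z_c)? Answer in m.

K_a = tan²(45° − 15.1°/2) = 0.5867; √K_a = 0.7659.
The active pressure is zero where K_a γ z = 2c√K_a, so z_c = 2c/(γ√K_a) = 2×22.8/(19.5×0.7659) = 3.053 m.

3.05 m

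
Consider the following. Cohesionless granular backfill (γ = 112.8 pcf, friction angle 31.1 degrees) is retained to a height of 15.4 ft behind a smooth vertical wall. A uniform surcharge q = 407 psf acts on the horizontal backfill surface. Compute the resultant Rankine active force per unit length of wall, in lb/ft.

6260 lb/ft

K_a = tan²(45° − φ/2) = 0.3188.
Soil triangle: ½ K_a γ H² = 0.5×0.3188×112.8×15.4² = 4264 lb/ft.
Surcharge rectangle: K_a q H = 0.3188×407×15.4 = 1998 lb/ft.
Total = 4264 + 1998 = 6262 lb/ft.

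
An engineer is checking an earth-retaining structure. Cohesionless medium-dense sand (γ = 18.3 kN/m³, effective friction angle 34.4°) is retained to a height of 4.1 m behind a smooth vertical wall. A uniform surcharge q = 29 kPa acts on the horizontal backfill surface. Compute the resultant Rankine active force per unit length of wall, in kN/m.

K_a = tan²(45° − φ/2) = 0.2780.
Soil triangle: ½ K_a γ H² = 0.5×0.2780×18.3×4.1² = 42.76 kN/m.
Surcharge rectangle: K_a q H = 0.2780×29×4.1 = 33.05 kN/m.
Total = 42.76 + 33.05 = 75.81 kN/m.

75.8 kN/m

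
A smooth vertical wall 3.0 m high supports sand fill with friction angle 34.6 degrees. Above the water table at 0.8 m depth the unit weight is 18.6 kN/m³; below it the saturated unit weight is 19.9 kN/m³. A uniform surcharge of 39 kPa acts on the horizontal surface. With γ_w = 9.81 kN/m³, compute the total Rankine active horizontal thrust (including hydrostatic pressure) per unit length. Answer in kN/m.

73.4 kN/m

K_a = tan²(45° − φ/2) = 0.2756.
γ' = 19.9 − 9.81 = 10.09 kN/m³. h₂ = H − d_w = 2.2 m.
σ'_h: at surface K_a·q = 10.75; at WT K_a(q+γd_w) = 14.85; at base K_a(q+γd_w+γ'h₂) = 20.97 kPa.
P₁ = ½(10.75+14.85)×0.8 = 10.24; P₂ = ½(14.85+20.97)×2.2 = 39.40; P_w = ½γ_w h₂² = 23.74.
Total = 10.24+39.40+23.74 = 73.38 kN/m.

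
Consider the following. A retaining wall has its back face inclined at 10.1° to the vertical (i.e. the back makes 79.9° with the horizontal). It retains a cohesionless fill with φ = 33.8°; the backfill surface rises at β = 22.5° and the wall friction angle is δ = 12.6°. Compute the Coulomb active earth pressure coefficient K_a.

K_a = sin²(α+φ) / [sin²α · sin(α−δ) · (1 + √{sin(φ+δ)sin(φ−β) / (sin(α−δ)sin(α+β))})²].
With α = 79.9°, φ = 33.8°, δ = 12.6°, β = 22.5°: K_a = 0.4806.

0.481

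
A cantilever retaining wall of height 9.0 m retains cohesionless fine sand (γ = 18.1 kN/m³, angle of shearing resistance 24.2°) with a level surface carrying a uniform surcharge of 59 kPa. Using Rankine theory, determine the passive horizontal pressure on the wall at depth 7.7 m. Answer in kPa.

K_p = (1 + sin φ)/(1 − sin φ) = 2.389.
σ_v = γz + q = 18.1 × 7.7 + 59 = 198.4 kPa.
σ_h = K_p σ_v = 2.389 × 198.4 = 474.0 kPa.

474 kPa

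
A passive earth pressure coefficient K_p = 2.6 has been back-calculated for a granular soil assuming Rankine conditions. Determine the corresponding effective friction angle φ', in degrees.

K_p = (1+sin φ)/(1−sin φ) ⇒ sin φ = (K_p − 1)/(K_p + 1) = 0.4444.
φ = arcsin(0.4444) = 26.39°.

26.4°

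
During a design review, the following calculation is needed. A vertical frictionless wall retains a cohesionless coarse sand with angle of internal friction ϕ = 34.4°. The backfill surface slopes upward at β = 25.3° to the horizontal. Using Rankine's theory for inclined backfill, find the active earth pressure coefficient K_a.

K_a = cos β · (cos β − √(cos²β − cos²φ)) / (cos β + √(cos²β − cos²φ)).
cos β = 0.9041, cos φ = 0.8251, √(cos²β − cos²φ) = 0.3695.
K_a = 0.9041 × (0.9041 − 0.3695)/(0.9041 + 0.3695) = 0.3795.

0.379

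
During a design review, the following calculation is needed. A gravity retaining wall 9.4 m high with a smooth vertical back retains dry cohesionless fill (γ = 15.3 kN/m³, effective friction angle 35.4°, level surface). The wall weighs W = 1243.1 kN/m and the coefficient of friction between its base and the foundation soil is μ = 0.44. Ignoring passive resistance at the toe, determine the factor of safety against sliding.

K_a = tan²(45° − 35.4°/2) = 0.2664.
P_a = ½K_aγH² = 0.5×0.2664×15.3×9.4² = 180.1 kN/m, acting at H/3 = 3.133 m above the base.
FS_sliding = μW / P_a = 0.44×1243.1 / 180.1 = 3.037.

3.04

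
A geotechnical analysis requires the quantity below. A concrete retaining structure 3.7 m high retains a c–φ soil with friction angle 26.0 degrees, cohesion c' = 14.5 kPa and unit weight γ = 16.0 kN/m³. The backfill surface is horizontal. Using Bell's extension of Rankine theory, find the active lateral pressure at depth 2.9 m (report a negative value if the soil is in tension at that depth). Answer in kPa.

-0.00379 kPa

K_a = (1 − sin φ)/(1 + sin φ) = 0.3905.
σ_a = K_a γ z − 2c√K_a = 0.3905×16.0×2.9 − 2×14.5×0.6249 = -0.003788 kPa.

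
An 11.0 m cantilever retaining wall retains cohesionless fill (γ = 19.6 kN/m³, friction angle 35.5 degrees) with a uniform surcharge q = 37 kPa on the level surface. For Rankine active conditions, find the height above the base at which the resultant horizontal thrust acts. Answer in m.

K_a = 0.2653.
Triangular part P₁ = ½K_aγH² = 314.5 at H/3 = 3.667 m; rectangular part P₂ = K_a q H = 108.0 at H/2 = 5.500 m.
ȳ = (P₁·3.667 + P₂·5.500)/(P₁+P₂) = 4.135 m.

4.14 m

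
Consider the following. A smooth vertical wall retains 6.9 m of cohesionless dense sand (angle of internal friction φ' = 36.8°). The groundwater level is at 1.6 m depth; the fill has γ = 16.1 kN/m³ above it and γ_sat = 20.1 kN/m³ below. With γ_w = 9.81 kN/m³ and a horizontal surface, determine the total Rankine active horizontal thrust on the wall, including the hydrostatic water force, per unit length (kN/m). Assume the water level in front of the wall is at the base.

213 kN/m

K_a = tan²(45° − φ/2) = 0.2508.
γ' = 20.1 − 9.81 = 10.29 kN/m³. Depth below WT = 5.3 m.
σ'_h at WT = K_a γ d_w = 6.460 kPa; at base = 6.460 + K_a γ' × 5.3 = 20.14 kPa.
P₁ (0–1.6 m) = ½×6.460×1.6 = 5.168. P₂ (1.6–6.9 m) = ½(6.460+20.14)×5.3 = 70.48.
P_w = ½ γ_w h₂² = 0.5×9.81×5.3² = 137.8. Total = 5.168+70.48+137.8 = 213.4 kN/m.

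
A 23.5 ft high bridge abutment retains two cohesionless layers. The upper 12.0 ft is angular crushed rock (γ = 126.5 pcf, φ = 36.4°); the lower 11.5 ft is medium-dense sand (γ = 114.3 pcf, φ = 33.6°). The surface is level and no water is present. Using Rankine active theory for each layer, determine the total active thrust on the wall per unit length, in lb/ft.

K_a1 = tan²(45°−36.4°/2) = 0.2552; K_a2 = tan²(45°−33.6°/2) = 0.2875.
Layer 1: σ at base = K_a1 γ₁ h₁ = 387.3 psf; P₁ = ½×387.3×12.0 = 2324.
Layer 2: σ_v at top = γ₁h₁ = 1518; σ_h top = K_a2×1518 = 436.4; σ_h base = K_a2×(1518+114.3×11.5) = 814.3.
P₂ = ½(436.4+814.3)×11.5 = 7192. Total P_a = 2324+7192 = 9516 lb/ft.

9520 lb/ft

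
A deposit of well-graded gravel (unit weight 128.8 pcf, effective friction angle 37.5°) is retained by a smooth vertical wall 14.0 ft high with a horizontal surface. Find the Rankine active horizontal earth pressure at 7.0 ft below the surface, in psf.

219 psf

K_a = (1 − sin φ)/(1 + sin φ) = 0.2432.
σ_h = K_a γ z = 0.2432 × 128.8 × 7.0 = 219.3 psf.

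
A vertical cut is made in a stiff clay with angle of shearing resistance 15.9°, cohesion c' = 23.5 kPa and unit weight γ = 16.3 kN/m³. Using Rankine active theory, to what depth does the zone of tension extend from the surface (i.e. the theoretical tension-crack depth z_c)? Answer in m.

3.82 m

K_a = tan²(45° − 15.9°/2) = 0.5699; √K_a = 0.7549.
The active pressure is zero where K_a γ z = 2c√K_a, so z_c = 2c/(γ√K_a) = 2×23.5/(16.3×0.7549) = 3.820 m.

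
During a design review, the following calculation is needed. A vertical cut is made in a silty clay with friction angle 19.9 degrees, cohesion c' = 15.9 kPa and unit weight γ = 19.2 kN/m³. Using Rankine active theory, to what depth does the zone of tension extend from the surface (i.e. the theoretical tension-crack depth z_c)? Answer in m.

K_a = tan²(45° − 19.9°/2) = 0.4921; √K_a = 0.7015.
The active pressure is zero where K_a γ z = 2c√K_a, so z_c = 2c/(γ√K_a) = 2×15.9/(19.2×0.7015) = 2.361 m.

2.36 m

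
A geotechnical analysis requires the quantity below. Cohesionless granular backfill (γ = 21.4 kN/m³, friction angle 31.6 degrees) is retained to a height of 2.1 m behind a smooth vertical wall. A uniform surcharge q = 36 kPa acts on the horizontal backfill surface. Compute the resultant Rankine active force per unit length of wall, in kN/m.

38.4 kN/m

K_a = tan²(45° − φ/2) = 0.3123.
Soil triangle: ½ K_a γ H² = 0.5×0.3123×21.4×2.1² = 14.74 kN/m.
Surcharge rectangle: K_a q H = 0.3123×36×2.1 = 23.61 kN/m.
Total = 14.74 + 23.61 = 38.35 kN/m.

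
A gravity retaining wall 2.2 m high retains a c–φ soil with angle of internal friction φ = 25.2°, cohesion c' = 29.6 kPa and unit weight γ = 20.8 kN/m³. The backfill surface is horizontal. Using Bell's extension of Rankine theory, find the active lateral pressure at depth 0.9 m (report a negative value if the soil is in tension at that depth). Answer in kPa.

-30.0 kPa

K_a = (1 − sin φ)/(1 + sin φ) = 0.4027.
σ_a = K_a γ z − 2c√K_a = 0.4027×20.8×0.9 − 2×29.6×0.6346 = -30.03 kPa.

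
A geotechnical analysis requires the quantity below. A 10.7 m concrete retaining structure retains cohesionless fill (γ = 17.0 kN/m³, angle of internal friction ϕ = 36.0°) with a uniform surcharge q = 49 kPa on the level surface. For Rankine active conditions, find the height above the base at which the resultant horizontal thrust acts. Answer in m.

K_a = 0.2596.
Triangular part P₁ = ½K_aγH² = 252.6 at H/3 = 3.567 m; rectangular part P₂ = K_a q H = 136.1 at H/2 = 5.350 m.
ȳ = (P₁·3.567 + P₂·5.350)/(P₁+P₂) = 4.191 m.

4.19 m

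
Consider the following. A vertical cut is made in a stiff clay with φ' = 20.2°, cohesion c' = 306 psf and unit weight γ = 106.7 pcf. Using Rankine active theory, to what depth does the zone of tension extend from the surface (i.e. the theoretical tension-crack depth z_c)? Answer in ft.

K_a = tan²(45° − 20.2°/2) = 0.4867; √K_a = 0.6976.
The active pressure is zero where K_a γ z = 2c√K_a, so z_c = 2c/(γ√K_a) = 2×306/(106.7×0.6976) = 8.222 ft.

8.22 ft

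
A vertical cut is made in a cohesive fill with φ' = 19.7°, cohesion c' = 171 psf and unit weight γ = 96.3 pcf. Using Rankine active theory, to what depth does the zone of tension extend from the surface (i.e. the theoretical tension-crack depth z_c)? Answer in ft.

K_a = tan²(45° − 19.7°/2) = 0.4958; √K_a = 0.7041.
The active pressure is zero where K_a γ z = 2c√K_a, so z_c = 2c/(γ√K_a) = 2×171/(96.3×0.7041) = 5.044 ft.

5.04 ft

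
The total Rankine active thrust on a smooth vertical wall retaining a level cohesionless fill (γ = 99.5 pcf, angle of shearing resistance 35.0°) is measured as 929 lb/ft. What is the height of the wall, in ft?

8.30 ft

K_a = 0.2710. P_a = ½ K_a γ H² ⇒ H = √(2P_a/(K_a γ)).
H = √(2×929/(0.2710×99.5)) = 8.301 ft.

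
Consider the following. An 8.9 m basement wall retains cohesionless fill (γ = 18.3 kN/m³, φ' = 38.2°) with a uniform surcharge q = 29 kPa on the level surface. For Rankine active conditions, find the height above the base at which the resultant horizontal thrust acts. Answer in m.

3.36 m

K_a = 0.2358.
Triangular part P₁ = ½K_aγH² = 170.9 at H/3 = 2.967 m; rectangular part P₂ = K_a q H = 60.86 at H/2 = 4.450 m.
ȳ = (P₁·2.967 + P₂·4.450)/(P₁+P₂) = 3.356 m.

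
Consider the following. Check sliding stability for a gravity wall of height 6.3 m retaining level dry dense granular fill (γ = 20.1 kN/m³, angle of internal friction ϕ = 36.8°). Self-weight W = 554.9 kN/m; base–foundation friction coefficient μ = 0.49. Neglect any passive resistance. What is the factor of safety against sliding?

K_a = tan²(45° − 36.8°/2) = 0.2508.
P_a = ½K_aγH² = 0.5×0.2508×20.1×6.3² = 100.0 kN/m, acting at H/3 = 2.100 m above the base.
FS_sliding = μW / P_a = 0.49×554.9 / 100.0 = 2.718.

2.72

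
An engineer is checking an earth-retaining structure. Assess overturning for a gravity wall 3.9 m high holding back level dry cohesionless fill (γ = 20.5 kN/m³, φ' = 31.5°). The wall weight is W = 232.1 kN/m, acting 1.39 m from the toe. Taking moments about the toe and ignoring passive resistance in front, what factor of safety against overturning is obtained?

5.08

K_a = tan²(45° − 31.5°/2) = 0.3136.
P_a = ½K_aγH² = 0.5×0.3136×20.5×3.9² = 48.90 kN/m, acting at H/3 = 1.300 m above the base.
Overturning moment M_o = P_a × H/3 = 48.90 × 1.300 = 63.56.
Resisting moment M_r = W × 1.39 = 232.1 × 1.39 = 322.6.
FS_overturning = M_r/M_o = 322.6/63.56 = 5.075.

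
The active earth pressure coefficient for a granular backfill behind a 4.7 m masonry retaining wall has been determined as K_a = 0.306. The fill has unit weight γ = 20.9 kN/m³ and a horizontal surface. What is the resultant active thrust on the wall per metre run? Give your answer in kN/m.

P = ½ K_a γ H² = 0.5 × 0.306 × 20.9 × 4.7² = 70.64 kN/m.

70.6 kN/m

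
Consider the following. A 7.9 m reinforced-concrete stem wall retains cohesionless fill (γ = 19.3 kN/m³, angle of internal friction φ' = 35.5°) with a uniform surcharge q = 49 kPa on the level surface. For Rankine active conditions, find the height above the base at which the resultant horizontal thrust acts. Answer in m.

3.15 m

K_a = 0.2653.
Triangular part P₁ = ½K_aγH² = 159.8 at H/3 = 2.633 m; rectangular part P₂ = K_a q H = 102.7 at H/2 = 3.950 m.
ȳ = (P₁·2.633 + P₂·3.950)/(P₁+P₂) = 3.148 m.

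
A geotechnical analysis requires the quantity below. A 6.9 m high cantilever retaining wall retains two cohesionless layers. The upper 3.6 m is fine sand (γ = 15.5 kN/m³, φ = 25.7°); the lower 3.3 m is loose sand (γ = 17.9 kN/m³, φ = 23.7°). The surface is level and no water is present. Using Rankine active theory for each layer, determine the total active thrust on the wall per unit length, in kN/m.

160 kN/m

K_a1 = tan²(45°−25.7°/2) = 0.3950; K_a2 = tan²(45°−23.7°/2) = 0.4266.
Layer 1: σ at base = K_a1 γ₁ h₁ = 22.04 kPa; P₁ = ½×22.04×3.6 = 39.68.
Layer 2: σ_v at top = γ₁h₁ = 55.80; σ_h top = K_a2×55.80 = 23.80; σ_h base = K_a2×(55.80+17.9×3.3) = 49.00.
P₂ = ½(23.80+49.00)×3.3 = 120.1. Total P_a = 39.68+120.1 = 159.8 kN/m.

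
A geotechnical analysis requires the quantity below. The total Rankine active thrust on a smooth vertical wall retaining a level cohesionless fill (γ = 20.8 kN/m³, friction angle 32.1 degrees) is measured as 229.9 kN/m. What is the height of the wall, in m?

8.50 m

K_a = 0.3060. P_a = ½ K_a γ H² ⇒ H = √(2P_a/(K_a γ)).
H = √(2×229.9/(0.3060×20.8)) = 8.500 m.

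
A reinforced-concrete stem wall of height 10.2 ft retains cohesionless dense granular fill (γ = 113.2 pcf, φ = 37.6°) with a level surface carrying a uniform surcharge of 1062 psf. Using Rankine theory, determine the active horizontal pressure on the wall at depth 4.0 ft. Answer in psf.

367 psf

K_a = (1 − sin φ)/(1 + sin φ) = 0.2421.
σ_v = γz + q = 113.2 × 4.0 + 1062 = 1515 psf.
σ_h = K_a σ_v = 0.2421 × 1515 = 366.8 psf.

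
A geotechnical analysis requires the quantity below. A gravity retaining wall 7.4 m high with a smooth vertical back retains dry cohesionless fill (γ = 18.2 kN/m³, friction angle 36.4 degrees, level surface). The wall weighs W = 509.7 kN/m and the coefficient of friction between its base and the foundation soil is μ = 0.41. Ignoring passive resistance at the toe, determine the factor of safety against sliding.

K_a = tan²(45° − 36.4°/2) = 0.2552.
P_a = ½K_aγH² = 0.5×0.2552×18.2×7.4² = 127.2 kN/m, acting at H/3 = 2.467 m above the base.
FS_sliding = μW / P_a = 0.41×509.7 / 127.2 = 1.644.

1.64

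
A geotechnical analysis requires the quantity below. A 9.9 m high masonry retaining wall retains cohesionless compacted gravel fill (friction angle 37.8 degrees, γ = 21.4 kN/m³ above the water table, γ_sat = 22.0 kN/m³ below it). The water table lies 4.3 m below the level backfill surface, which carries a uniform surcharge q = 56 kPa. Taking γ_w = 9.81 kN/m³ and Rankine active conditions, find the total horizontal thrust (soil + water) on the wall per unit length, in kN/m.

504 kN/m

K_a = tan²(45° − φ/2) = 0.2400.
γ' = 22.0 − 9.81 = 12.19 kN/m³. h₂ = H − d_w = 5.6 m.
σ'_h: at surface K_a·q = 13.44; at WT K_a(q+γd_w) = 35.52; at base K_a(q+γd_w+γ'h₂) = 51.91 kPa.
P₁ = ½(13.44+35.52)×4.3 = 105.3; P₂ = ½(35.52+51.91)×5.6 = 244.8; P_w = ½γ_w h₂² = 153.8.
Total = 105.3+244.8+153.8 = 503.9 kN/m.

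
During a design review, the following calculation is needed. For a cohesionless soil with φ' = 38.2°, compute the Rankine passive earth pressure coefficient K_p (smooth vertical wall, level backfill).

4.24

K_p = (1 + sin φ)/(1 − sin φ) = tan²(45° + 38.2°/2) = 4.241.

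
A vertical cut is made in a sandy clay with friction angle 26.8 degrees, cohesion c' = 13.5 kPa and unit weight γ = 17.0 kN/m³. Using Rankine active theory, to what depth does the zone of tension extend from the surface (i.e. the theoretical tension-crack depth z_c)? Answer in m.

2.58 m

K_a = tan²(45° − 26.8°/2) = 0.3785; √K_a = 0.6152.
The active pressure is zero where K_a γ z = 2c√K_a, so z_c = 2c/(γ√K_a) = 2×13.5/(17.0×0.6152) = 2.582 m.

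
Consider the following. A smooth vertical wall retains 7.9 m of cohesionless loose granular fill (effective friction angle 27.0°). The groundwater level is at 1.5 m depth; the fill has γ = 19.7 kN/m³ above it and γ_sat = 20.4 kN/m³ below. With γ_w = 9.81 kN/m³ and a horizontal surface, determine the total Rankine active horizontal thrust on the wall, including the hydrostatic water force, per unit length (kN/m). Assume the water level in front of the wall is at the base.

362 kN/m

K_a = tan²(45° − φ/2) = 0.3755.
γ' = 20.4 − 9.81 = 10.59 kN/m³. Depth below WT = 6.4 m.
σ'_h at WT = K_a γ d_w = 11.10 kPa; at base = 11.10 + K_a γ' × 6.4 = 36.55 kPa.
P₁ (0–1.5 m) = ½×11.10×1.5 = 8.323. P₂ (1.5–7.9 m) = ½(11.10+36.55)×6.4 = 152.5.
P_w = ½ γ_w h₂² = 0.5×9.81×6.4² = 200.9. Total = 8.323+152.5+200.9 = 361.7 kN/m.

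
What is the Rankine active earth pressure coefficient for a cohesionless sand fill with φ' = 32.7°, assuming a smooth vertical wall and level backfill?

0.298

K_a = (1 − sin φ)/(1 + sin φ) = (1 − sin 32.7°)/(1 + sin 32.7°) = 0.2985.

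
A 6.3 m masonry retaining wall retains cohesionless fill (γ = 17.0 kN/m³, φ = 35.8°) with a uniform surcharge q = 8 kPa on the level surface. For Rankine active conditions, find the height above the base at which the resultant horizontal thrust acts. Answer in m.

K_a = 0.2619.
Triangular part P₁ = ½K_aγH² = 88.34 at H/3 = 2.100 m; rectangular part P₂ = K_a q H = 13.20 at H/2 = 3.150 m.
ȳ = (P₁·2.100 + P₂·3.150)/(P₁+P₂) = 2.236 m.

2.24 m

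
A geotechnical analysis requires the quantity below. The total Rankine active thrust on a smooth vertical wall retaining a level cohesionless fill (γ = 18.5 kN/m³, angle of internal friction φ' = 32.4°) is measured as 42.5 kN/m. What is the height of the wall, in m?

3.90 m

K_a = 0.3022. P_a = ½ K_a γ H² ⇒ H = √(2P_a/(K_a γ)).
H = √(2×42.5/(0.3022×18.5)) = 3.899 m.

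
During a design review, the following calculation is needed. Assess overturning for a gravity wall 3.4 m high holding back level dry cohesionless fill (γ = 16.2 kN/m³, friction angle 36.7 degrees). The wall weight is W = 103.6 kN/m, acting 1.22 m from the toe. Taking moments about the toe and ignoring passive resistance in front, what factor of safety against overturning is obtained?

K_a = tan²(45° − 36.7°/2) = 0.2519.
P_a = ½K_aγH² = 0.5×0.2519×16.2×3.4² = 23.58 kN/m, acting at H/3 = 1.133 m above the base.
Overturning moment M_o = P_a × H/3 = 23.58 × 1.133 = 26.73.
Resisting moment M_r = W × 1.22 = 103.6 × 1.22 = 126.4.
FS_overturning = M_r/M_o = 126.4/26.73 = 4.729.

4.73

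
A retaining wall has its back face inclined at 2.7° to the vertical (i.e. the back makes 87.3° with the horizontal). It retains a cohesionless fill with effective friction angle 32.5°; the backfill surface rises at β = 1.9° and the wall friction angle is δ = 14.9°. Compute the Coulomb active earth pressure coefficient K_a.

K_a = sin²(α+φ) / [sin²α · sin(α−δ) · (1 + √{sin(φ+δ)sin(φ−β) / (sin(α−δ)sin(α+β))})²].
With α = 87.3°, φ = 32.5°, δ = 14.9°, β = 1.9°: K_a = 0.2991.

0.299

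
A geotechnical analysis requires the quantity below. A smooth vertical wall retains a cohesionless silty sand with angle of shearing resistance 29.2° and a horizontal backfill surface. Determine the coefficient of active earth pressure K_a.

K_a = tan²(45° − φ/2) = tan²(30.40°) = 0.3442.

0.344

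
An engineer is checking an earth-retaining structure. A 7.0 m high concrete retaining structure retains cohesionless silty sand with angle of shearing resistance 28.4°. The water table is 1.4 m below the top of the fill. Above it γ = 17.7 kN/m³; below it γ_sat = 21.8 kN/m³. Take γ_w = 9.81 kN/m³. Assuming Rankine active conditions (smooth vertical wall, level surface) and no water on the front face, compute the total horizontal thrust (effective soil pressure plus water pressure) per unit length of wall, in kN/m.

276 kN/m

K_a = tan²(45° − φ/2) = 0.3554.
γ' = 21.8 − 9.81 = 11.99 kN/m³. Depth below WT = 5.6 m.
σ'_h at WT = K_a γ d_w = 8.806 kPa; at base = 8.806 + K_a γ' × 5.6 = 32.67 kPa.
P₁ (0–1.4 m) = ½×8.806×1.4 = 6.164. P₂ (1.4–7.0 m) = ½(8.806+32.67)×5.6 = 116.1.
P_w = ½ γ_w h₂² = 0.5×9.81×5.6² = 153.8. Total = 6.164+116.1+153.8 = 276.1 kN/m.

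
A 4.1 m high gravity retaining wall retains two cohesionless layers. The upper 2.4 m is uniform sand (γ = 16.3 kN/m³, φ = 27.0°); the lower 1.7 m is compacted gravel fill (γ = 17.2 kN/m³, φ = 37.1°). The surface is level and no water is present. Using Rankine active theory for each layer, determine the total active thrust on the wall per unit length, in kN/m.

K_a1 = tan²(45°−27.0°/2) = 0.3755; K_a2 = tan²(45°−37.1°/2) = 0.2475.
Layer 1: σ at base = K_a1 γ₁ h₁ = 14.69 kPa; P₁ = ½×14.69×2.4 = 17.63.
Layer 2: σ_v at top = γ₁h₁ = 39.12; σ_h top = K_a2×39.12 = 9.682; σ_h base = K_a2×(39.12+17.2×1.7) = 16.92.
P₂ = ½(9.682+16.92)×1.7 = 22.61. Total P_a = 17.63+22.61 = 40.24 kN/m.

40.2 kN/m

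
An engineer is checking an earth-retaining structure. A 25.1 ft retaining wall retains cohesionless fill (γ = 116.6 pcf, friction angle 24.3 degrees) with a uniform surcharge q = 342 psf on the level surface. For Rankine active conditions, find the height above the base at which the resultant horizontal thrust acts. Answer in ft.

9.16 ft

K_a = 0.4169.
Triangular part P₁ = ½K_aγH² = 15310 at H/3 = 8.367 ft; rectangular part P₂ = K_a q H = 3579 at H/2 = 12.55 ft.
ȳ = (P₁·8.367 + P₂·12.55)/(P₁+P₂) = 9.159 ft.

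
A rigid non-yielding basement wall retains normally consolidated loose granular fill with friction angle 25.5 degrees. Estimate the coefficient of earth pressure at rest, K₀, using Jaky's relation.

0.569

K₀ = 1 − sin φ' = 1 − sin 25.5° = 0.5695.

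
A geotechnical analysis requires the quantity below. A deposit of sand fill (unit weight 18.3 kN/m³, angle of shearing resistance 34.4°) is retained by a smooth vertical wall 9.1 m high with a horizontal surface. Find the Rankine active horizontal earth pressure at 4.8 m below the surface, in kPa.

K_a = (1 − sin φ)/(1 + sin φ) = 0.2780.
σ_h = K_a γ z = 0.2780 × 18.3 × 4.8 = 24.42 kPa.

24.4 kPa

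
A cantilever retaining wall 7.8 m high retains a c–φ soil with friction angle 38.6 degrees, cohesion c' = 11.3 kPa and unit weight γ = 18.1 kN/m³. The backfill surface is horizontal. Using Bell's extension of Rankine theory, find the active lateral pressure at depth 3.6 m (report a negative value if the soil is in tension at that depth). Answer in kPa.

4.22 kPa

K_a = (1 − sin φ)/(1 + sin φ) = 0.2316.
σ_a = K_a γ z − 2c√K_a = 0.2316×18.1×3.6 − 2×11.3×0.4813 = 4.216 kPa.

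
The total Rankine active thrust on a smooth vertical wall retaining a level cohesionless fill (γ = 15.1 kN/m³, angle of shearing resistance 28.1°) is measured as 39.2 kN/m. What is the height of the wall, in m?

3.80 m

K_a = 0.3596. P_a = ½ K_a γ H² ⇒ H = √(2P_a/(K_a γ)).
H = √(2×39.2/(0.3596×15.1)) = 3.800 m.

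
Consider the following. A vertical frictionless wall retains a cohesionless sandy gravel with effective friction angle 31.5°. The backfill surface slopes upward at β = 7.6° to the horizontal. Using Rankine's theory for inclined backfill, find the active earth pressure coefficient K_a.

K_a = cos β · (cos β − √(cos²β − cos²φ)) / (cos β + √(cos²β − cos²φ)).
cos β = 0.9912, cos φ = 0.8526, √(cos²β − cos²φ) = 0.5055.
K_a = 0.9912 × (0.9912 − 0.5055)/(0.9912 + 0.5055) = 0.3217.

0.322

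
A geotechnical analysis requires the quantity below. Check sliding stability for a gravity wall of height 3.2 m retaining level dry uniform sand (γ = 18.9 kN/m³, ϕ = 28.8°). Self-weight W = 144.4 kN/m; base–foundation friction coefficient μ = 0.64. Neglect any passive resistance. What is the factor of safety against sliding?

K_a = tan²(45° − 28.8°/2) = 0.3498.
P_a = ½K_aγH² = 0.5×0.3498×18.9×3.2² = 33.84 kN/m, acting at H/3 = 1.067 m above the base.
FS_sliding = μW / P_a = 0.64×144.4 / 33.84 = 2.731.

2.73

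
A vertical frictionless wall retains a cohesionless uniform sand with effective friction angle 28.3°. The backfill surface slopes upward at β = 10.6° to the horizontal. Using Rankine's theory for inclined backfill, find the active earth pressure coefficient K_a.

0.378

K_a = cos β · (cos β − √(cos²β − cos²φ)) / (cos β + √(cos²β − cos²φ)).
cos β = 0.9829, cos φ = 0.8805, √(cos²β − cos²φ) = 0.4369.
K_a = 0.9829 × (0.9829 − 0.4369)/(0.9829 + 0.4369) = 0.3780.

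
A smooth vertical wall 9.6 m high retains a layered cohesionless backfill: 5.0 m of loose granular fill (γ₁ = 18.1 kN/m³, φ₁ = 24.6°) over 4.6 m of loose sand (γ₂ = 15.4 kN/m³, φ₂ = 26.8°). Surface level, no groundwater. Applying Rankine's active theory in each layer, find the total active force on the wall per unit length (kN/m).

K_a1 = tan²(45°−24.6°/2) = 0.4121; K_a2 = tan²(45°−26.8°/2) = 0.3785.
Layer 1: σ at base = K_a1 γ₁ h₁ = 37.30 kPa; P₁ = ½×37.30×5.0 = 93.25.
Layer 2: σ_v at top = γ₁h₁ = 90.50; σ_h top = K_a2×90.50 = 34.25; σ_h base = K_a2×(90.50+15.4×4.6) = 61.06.
P₂ = ½(34.25+61.06)×4.6 = 219.2. Total P_a = 93.25+219.2 = 312.5 kN/m.

312 kN/m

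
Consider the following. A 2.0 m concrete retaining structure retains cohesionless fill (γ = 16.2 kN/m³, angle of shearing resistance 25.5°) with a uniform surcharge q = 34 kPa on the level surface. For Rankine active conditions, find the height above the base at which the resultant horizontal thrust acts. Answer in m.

K_a = 0.3981.
Triangular part P₁ = ½K_aγH² = 12.90 at H/3 = 0.6667 m; rectangular part P₂ = K_a q H = 27.07 at H/2 = 1.000 m.
ȳ = (P₁·0.6667 + P₂·1.000)/(P₁+P₂) = 0.8924 m.

0.892 m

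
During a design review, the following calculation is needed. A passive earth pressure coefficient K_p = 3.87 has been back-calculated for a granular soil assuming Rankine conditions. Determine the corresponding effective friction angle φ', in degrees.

36.1°

K_p = (1+sin φ)/(1−sin φ) ⇒ sin φ = (K_p − 1)/(K_p + 1) = 0.5893.
φ = arcsin(0.5893) = 36.11°.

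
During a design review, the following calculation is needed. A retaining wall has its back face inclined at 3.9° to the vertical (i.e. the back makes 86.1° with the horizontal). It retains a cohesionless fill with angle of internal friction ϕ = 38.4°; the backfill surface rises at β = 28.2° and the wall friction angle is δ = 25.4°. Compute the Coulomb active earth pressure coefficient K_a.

K_a = sin²(α+φ) / [sin²α · sin(α−δ) · (1 + √{sin(φ+δ)sin(φ−β) / (sin(α−δ)sin(α+β))})²].
With α = 86.1°, φ = 38.4°, δ = 25.4°, β = 28.2°: K_a = 0.3736.

0.374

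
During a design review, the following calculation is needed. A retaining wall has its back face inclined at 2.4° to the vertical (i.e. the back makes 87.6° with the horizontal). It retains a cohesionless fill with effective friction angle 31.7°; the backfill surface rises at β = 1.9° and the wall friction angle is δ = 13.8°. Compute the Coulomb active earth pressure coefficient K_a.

0.307

K_a = sin²(α+φ) / [sin²α · sin(α−δ) · (1 + √{sin(φ+δ)sin(φ−β) / (sin(α−δ)sin(α+β))})²].
With α = 87.6°, φ = 31.7°, δ = 13.8°, β = 1.9°: K_a = 0.3070.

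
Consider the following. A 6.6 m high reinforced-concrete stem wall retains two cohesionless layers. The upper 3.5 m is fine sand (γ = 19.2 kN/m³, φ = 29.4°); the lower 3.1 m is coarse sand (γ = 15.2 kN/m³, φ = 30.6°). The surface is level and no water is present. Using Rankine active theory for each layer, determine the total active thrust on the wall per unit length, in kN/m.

132 kN/m

K_a1 = tan²(45°−29.4°/2) = 0.3415; K_a2 = tan²(45°−30.6°/2) = 0.3253.
Layer 1: σ at base = K_a1 γ₁ h₁ = 22.95 kPa; P₁ = ½×22.95×3.5 = 40.16.
Layer 2: σ_v at top = γ₁h₁ = 67.20; σ_h top = K_a2×67.20 = 21.86; σ_h base = K_a2×(67.20+15.2×3.1) = 37.19.
P₂ = ½(21.86+37.19)×3.1 = 91.54. Total P_a = 40.16+91.54 = 131.7 kN/m.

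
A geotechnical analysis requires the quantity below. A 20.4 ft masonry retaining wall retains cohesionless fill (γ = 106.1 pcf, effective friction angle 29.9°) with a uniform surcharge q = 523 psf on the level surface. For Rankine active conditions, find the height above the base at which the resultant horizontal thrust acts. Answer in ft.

K_a = 0.3347.
Triangular part P₁ = ½K_aγH² = 7389 at H/3 = 6.800 ft; rectangular part P₂ = K_a q H = 3571 at H/2 = 10.20 ft.
ȳ = (P₁·6.800 + P₂·10.20)/(P₁+P₂) = 7.908 ft.

7.91 ft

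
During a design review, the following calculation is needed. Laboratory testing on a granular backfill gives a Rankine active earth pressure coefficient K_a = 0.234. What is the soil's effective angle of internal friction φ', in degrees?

K_a = tan²(45° − φ/2) ⇒ 45° − φ/2 = arctan(√0.234) = 25.81°.
φ = 2(45° − 25.81°) = 38.37°.

38.4°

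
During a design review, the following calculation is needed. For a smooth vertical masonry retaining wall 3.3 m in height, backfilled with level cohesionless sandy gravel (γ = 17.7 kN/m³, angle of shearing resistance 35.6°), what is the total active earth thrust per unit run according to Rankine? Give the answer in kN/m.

25.5 kN/m

K_a = tan²(45° − φ/2) = 0.2641.
P_a = ½ K_a γ H² = 0.5 × 0.2641 × 17.7 × 3.3² = 25.46 kN/m.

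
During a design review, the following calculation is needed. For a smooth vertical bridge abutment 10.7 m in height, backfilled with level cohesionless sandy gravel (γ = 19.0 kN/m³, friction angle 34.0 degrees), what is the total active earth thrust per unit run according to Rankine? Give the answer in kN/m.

307 kN/m

K_a = tan²(45° − φ/2) = 0.2827.
P_a = ½ K_a γ H² = 0.5 × 0.2827 × 19.0 × 10.7² = 307.5 kN/m.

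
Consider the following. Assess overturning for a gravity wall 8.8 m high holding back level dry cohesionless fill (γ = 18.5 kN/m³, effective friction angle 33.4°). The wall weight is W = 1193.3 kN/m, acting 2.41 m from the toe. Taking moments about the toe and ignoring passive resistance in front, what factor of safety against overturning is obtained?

K_a = tan²(45° − 33.4°/2) = 0.2899.
P_a = ½K_aγH² = 0.5×0.2899×18.5×8.8² = 207.7 kN/m, acting at H/3 = 2.933 m above the base.
Overturning moment M_o = P_a × H/3 = 207.7 × 2.933 = 609.2.
Resisting moment M_r = W × 2.41 = 1193.3 × 2.41 = 2876.
FS_overturning = M_r/M_o = 2876/609.2 = 4.721.

4.72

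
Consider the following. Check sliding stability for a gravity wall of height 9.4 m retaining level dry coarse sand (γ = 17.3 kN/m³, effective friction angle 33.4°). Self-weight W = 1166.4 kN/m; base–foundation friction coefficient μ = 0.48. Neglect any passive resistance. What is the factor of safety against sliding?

K_a = tan²(45° − 33.4°/2) = 0.2899.
P_a = ½K_aγH² = 0.5×0.2899×17.3×9.4² = 221.6 kN/m, acting at H/3 = 3.133 m above the base.
FS_sliding = μW / P_a = 0.48×1166.4 / 221.6 = 2.527.

2.53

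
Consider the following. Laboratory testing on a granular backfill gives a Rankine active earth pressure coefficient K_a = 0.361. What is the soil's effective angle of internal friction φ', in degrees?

K_a = tan²(45° − φ/2) ⇒ 45° − φ/2 = arctan(√0.361) = 31.00°.
φ = 2(45° − 31.00°) = 28.00°.

28.0°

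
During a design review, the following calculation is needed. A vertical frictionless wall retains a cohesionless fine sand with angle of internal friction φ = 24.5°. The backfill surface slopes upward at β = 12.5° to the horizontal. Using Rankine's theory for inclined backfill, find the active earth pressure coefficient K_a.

0.457

K_a = cos β · (cos β − √(cos²β − cos²φ)) / (cos β + √(cos²β − cos²φ)).
cos β = 0.9763, cos φ = 0.9100, √(cos²β − cos²φ) = 0.3537.
K_a = 0.9763 × (0.9763 − 0.3537)/(0.9763 + 0.3537) = 0.4570.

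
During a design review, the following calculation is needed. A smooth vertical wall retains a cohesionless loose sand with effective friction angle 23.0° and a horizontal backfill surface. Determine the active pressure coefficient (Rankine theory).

K_a = (1 − sin φ)/(1 + sin φ) = (1 − sin 23.0°)/(1 + sin 23.0°) = 0.4381.

0.438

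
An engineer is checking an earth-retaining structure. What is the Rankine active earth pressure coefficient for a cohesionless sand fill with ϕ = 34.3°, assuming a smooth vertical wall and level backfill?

K_a = tan²(45° − φ/2) = tan²(27.85°) = 0.2792.

0.279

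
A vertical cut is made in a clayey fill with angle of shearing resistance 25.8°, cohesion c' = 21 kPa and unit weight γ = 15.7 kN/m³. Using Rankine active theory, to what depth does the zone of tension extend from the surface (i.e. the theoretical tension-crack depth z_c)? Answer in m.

K_a = tan²(45° − 25.8°/2) = 0.3935; √K_a = 0.6273.
The active pressure is zero where K_a γ z = 2c√K_a, so z_c = 2c/(γ√K_a) = 2×21/(15.7×0.6273) = 4.265 m.

4.26 m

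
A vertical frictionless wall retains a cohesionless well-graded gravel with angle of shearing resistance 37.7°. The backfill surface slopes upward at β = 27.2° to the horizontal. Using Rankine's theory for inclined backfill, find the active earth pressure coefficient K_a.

0.332

K_a = cos β · (cos β − √(cos²β − cos²φ)) / (cos β + √(cos²β − cos²φ)).
cos β = 0.8894, cos φ = 0.7912, √(cos²β − cos²φ) = 0.4062.
K_a = 0.8894 × (0.8894 − 0.4062)/(0.8894 + 0.4062) = 0.3317.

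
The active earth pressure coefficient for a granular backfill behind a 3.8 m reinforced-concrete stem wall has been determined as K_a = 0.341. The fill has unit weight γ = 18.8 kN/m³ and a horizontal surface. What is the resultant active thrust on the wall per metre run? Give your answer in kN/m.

46.3 kN/m

P = ½ K_a γ H² = 0.5 × 0.341 × 18.8 × 3.8² = 46.29 kN/m.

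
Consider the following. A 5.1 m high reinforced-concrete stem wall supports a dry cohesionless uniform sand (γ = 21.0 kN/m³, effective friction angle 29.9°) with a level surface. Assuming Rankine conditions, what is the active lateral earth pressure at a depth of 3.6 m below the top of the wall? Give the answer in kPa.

25.3 kPa

K_a = (1 − sin φ)/(1 + sin φ) = 0.3347.
σ_h = K_a γ z = 0.3347 × 21.0 × 3.6 = 25.30 kPa.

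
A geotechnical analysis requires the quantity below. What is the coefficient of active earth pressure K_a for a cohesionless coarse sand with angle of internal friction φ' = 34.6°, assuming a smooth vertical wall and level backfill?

K_a = tan²(45° − φ/2) = tan²(27.70°) = 0.2756.

0.276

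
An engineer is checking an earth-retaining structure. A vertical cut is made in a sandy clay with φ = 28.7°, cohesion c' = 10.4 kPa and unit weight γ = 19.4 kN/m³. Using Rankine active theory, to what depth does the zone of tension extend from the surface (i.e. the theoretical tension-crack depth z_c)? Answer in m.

1.81 m

K_a = tan²(45° − 28.7°/2) = 0.3511; √K_a = 0.5926.
The active pressure is zero where K_a γ z = 2c√K_a, so z_c = 2c/(γ√K_a) = 2×10.4/(19.4×0.5926) = 1.809 m.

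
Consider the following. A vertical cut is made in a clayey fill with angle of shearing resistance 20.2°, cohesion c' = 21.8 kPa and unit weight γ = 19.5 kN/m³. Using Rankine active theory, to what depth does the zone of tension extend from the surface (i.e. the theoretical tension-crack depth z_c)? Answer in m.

3.21 m

K_a = tan²(45° − 20.2°/2) = 0.4867; √K_a = 0.6976.
The active pressure is zero where K_a γ z = 2c√K_a, so z_c = 2c/(γ√K_a) = 2×21.8/(19.5×0.6976) = 3.205 m.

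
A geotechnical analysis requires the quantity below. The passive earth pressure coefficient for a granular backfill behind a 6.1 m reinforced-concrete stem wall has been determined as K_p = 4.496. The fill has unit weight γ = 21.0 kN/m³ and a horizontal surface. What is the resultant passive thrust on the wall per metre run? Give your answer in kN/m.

1760 kN/m

P = ½ K_p γ H² = 0.5 × 4.496 × 21.0 × 6.1² = 1757 kN/m.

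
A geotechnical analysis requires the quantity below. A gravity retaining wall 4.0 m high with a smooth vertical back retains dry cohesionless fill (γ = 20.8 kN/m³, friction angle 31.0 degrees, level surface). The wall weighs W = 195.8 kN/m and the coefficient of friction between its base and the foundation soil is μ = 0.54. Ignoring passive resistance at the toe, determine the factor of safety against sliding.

K_a = tan²(45° − 31.0°/2) = 0.3201.
P_a = ½K_aγH² = 0.5×0.3201×20.8×4.0² = 53.26 kN/m, acting at H/3 = 1.333 m above the base.
FS_sliding = μW / P_a = 0.54×195.8 / 53.26 = 1.985.

1.99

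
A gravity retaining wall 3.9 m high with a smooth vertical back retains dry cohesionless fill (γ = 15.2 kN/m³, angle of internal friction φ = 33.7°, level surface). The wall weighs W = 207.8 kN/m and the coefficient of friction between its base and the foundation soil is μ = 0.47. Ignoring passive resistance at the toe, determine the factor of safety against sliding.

K_a = tan²(45° − 33.7°/2) = 0.2863.
P_a = ½K_aγH² = 0.5×0.2863×15.2×3.9² = 33.10 kN/m, acting at H/3 = 1.300 m above the base.
FS_sliding = μW / P_a = 0.47×207.8 / 33.10 = 2.951.

2.95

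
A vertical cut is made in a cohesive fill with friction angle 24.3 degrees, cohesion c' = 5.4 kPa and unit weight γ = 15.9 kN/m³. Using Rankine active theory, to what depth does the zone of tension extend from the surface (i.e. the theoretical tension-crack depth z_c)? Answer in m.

K_a = tan²(45° − 24.3°/2) = 0.4169; √K_a = 0.6457.
The active pressure is zero where K_a γ z = 2c√K_a, so z_c = 2c/(γ√K_a) = 2×5.4/(15.9×0.6457) = 1.052 m.

1.05 m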